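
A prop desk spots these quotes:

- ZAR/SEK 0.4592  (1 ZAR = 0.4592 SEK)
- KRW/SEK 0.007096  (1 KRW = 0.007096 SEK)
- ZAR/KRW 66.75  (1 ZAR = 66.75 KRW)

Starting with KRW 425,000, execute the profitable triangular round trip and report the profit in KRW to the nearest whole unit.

Profit: KRW 13,381

Profitable loop is KRW → SEK → ZAR → KRW:
KRW 425,000 × 0.007096 = SEK 3,015.80
SEK 3,015.80 ÷ 0.4592 = ZAR 6,567.51
ZAR 6,567.51 × 66.75 = KRW 438,381
Profit = KRW 438,381 − KRW 425,000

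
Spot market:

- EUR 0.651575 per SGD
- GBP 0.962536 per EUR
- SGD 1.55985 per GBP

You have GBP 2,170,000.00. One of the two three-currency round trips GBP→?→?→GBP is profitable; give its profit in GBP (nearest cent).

Profit: GBP 48,173.45

Profitable loop is GBP → EUR → SGD → GBP:
GBP 2,170,000.00 ÷ 0.962536 = EUR 2,254,461.13
EUR 2,254,461.13 ÷ 0.651575 = SGD 3,460,017.85
SGD 3,460,017.85 ÷ 1.55985 = GBP 2,218,173.45
Profit = GBP 2,218,173.45 − GBP 2,170,000.00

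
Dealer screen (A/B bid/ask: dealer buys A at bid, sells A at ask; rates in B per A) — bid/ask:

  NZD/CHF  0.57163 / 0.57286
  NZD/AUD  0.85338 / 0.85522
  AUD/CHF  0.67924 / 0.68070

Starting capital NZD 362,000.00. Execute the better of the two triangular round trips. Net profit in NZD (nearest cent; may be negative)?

Best loop NZD → AUD → CHF → NZD:
NZD 362,000.00 × 0.85338 (sell NZD at bid) = AUD 308,923.56
AUD 308,923.56 × 0.67924 (sell AUD at bid) = CHF 209,833.24
CHF 209,833.24 ÷ 0.57286 (buy NZD at ask) = NZD 366,290.61

Net profit: NZD 4,290.61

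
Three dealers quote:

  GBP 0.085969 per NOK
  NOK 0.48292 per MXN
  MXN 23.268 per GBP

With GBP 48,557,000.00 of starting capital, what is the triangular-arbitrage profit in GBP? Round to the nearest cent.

Profitable loop is GBP → NOK → MXN → GBP:
GBP 48,557,000.00 ÷ 0.085969 = NOK 564,819,876.93
NOK 564,819,876.93 ÷ 0.48292 = MXN 1,169,593,052.54
MXN 1,169,593,052.54 ÷ 23.268 = GBP 50,266,161.79
Profit = GBP 50,266,161.79 − GBP 48,557,000.00

Profit: GBP 1,709,161.79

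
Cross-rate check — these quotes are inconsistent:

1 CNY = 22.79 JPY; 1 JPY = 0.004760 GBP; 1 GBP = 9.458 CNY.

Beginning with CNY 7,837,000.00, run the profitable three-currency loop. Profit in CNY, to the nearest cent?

Profitable loop is CNY → JPY → GBP → CNY:
CNY 7,837,000.00 × 22.79 = JPY 178,605,230
JPY 178,605,230 × 0.004760 = GBP 850,160.89
GBP 850,160.89 × 9.458 = CNY 8,040,821.74
Profit = CNY 8,040,821.74 − CNY 7,837,000.00

Profit: CNY 203,821.74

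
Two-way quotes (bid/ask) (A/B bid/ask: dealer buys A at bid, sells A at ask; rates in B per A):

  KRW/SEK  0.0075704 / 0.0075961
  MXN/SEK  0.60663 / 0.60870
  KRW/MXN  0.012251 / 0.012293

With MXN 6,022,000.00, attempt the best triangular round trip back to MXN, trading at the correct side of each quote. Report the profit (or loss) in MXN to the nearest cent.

Net profit: MXN 70,540.08

Best loop MXN → KRW → SEK → MXN:
MXN 6,022,000.00 ÷ 0.012293 (buy KRW at ask) = KRW 489,872,285
KRW 489,872,285 × 0.0075704 (sell KRW at bid) = SEK 3,708,529.15
SEK 3,708,529.15 ÷ 0.60870 (buy MXN at ask) = MXN 6,092,540.08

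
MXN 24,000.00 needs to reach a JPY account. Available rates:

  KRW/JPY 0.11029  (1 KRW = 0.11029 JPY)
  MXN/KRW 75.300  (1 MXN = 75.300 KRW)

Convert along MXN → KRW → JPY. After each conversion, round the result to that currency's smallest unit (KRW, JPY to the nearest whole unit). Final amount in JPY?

MXN 24,000.00 × 75.300 = KRW 1,807,200
KRW 1,807,200 × 0.11029 = JPY 199,316

JPY 199,316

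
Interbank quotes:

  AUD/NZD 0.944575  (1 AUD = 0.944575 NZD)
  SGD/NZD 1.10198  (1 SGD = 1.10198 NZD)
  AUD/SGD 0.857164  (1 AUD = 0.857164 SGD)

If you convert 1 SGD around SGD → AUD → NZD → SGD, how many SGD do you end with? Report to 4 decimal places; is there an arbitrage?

Around SGD → AUD → NZD → SGD: 1 ÷ 0.857164 × 0.944575 ÷ 1.10198 = 0.999997
Product ≈ 1 (deviation 0.000%, within rounding noise).

1.0000 (no arbitrage)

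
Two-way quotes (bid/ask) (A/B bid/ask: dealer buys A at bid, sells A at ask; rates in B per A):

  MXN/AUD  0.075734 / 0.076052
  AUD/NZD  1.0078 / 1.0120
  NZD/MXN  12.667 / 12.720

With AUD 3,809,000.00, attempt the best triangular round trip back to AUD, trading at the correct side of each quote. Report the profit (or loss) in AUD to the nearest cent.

Best loop AUD → MXN → NZD → AUD:
AUD 3,809,000.00 ÷ 0.076052 (buy MXN at ask) = MXN 50,084,152.95
MXN 50,084,152.95 ÷ 12.720 (buy NZD at ask) = NZD 3,937,433.41
NZD 3,937,433.41 ÷ 1.0120 (buy AUD at ask) = AUD 3,890,744.47

Net profit: AUD 81,744.47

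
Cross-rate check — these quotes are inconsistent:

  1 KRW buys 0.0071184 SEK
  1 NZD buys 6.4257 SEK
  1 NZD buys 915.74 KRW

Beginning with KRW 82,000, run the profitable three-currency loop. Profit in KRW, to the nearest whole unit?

Profit: KRW 1,186

Profitable loop is KRW → SEK → NZD → KRW:
KRW 82,000 × 0.0071184 = SEK 583.71
SEK 583.71 ÷ 6.4257 = NZD 90.84
NZD 90.84 × 915.74 = KRW 83,186
Profit = KRW 83,186 − KRW 82,000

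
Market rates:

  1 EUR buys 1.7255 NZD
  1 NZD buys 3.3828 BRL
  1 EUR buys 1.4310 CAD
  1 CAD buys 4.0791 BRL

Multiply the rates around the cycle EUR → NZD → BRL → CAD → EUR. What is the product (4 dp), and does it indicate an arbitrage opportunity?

Around EUR → NZD → BRL → CAD → EUR: 1 × 1.7255 × 3.3828 ÷ 4.0791 ÷ 1.4310 = 0.999971
Product ≈ 1 (deviation 0.003%, within rounding noise).

1.0000 (no arbitrage)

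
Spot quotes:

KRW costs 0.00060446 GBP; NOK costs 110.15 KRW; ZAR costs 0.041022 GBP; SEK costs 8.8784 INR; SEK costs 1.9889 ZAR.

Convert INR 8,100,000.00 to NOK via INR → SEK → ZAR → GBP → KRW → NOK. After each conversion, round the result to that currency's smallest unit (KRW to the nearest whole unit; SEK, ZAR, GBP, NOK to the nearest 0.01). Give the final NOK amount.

INR 8,100,000.00 ÷ 8.8784 = SEK 912,326.55
SEK 912,326.55 × 1.9889 = ZAR 1,814,526.28
ZAR 1,814,526.28 × 0.041022 = GBP 74,435.50
GBP 74,435.50 ÷ 0.00060446 = KRW 123,143,798
KRW 123,143,798 ÷ 110.15 = NOK 1,117,964.58

NOK 1,117,964.58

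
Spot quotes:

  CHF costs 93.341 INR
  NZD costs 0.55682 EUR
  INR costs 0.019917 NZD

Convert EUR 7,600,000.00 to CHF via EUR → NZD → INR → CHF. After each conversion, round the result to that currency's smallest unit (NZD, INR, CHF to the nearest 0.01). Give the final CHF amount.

EUR 7,600,000.00 ÷ 0.55682 = NZD 13,648,935.02
NZD 13,648,935.02 ÷ 0.019917 = INR 685,290,707.44
INR 685,290,707.44 ÷ 93.341 = CHF 7,341,797.36

CHF 7,341,797.36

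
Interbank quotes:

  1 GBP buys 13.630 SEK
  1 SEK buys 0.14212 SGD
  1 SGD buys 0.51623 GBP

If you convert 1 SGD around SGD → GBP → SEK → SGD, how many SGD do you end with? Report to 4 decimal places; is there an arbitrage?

1.0000 (no arbitrage)

Around SGD → GBP → SEK → SGD: 1 × 0.51623 × 13.630 × 0.14212 = 0.999987
Product ≈ 1 (deviation 0.001%, within rounding noise).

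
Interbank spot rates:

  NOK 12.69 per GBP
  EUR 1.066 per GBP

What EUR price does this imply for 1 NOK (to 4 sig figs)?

NOK/EUR = 0.08400

1 NOK ÷ 12.69 = 0.0788022 GBP
0.0788022 GBP × 1.066 = 0.0840032 EUR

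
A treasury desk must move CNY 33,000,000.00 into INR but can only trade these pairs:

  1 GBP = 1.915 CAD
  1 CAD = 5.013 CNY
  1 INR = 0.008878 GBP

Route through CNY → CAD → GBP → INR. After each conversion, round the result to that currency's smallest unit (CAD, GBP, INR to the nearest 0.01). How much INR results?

CNY 33,000,000.00 ÷ 5.013 = CAD 6,582,884.50
CAD 6,582,884.50 ÷ 1.915 = GBP 3,437,537.60
GBP 3,437,537.60 ÷ 0.008878 = INR 387,197,296.69

INR 387,197,296.69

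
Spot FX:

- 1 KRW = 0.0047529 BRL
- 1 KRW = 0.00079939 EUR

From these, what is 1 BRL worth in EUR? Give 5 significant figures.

1 BRL ÷ 0.0047529 = 210.398 KRW
210.398 KRW × 0.00079939 = 0.16819 EUR

BRL/EUR = 0.16819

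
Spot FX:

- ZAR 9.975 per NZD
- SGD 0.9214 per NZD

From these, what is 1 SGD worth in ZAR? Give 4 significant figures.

1 SGD ÷ 0.9214 = 1.0853 NZD
1.0853 NZD × 9.975 = 10.8259 ZAR

SGD/ZAR = 10.83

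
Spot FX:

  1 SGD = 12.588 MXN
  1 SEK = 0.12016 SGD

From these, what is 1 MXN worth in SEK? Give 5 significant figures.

1 MXN ÷ 12.588 = 0.0794407 SGD
0.0794407 SGD ÷ 0.12016 = 0.661125 SEK

MXN/SEK = 0.66112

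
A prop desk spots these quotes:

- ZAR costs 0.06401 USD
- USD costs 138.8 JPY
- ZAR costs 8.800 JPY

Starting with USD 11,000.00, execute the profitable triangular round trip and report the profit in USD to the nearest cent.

Profit: USD 105.73

Profitable loop is USD → JPY → ZAR → USD:
USD 11,000.00 × 138.8 = JPY 1,526,800
JPY 1,526,800 ÷ 8.800 = ZAR 173,500.00
ZAR 173,500.00 × 0.06401 = USD 11,105.73
Profit = USD 11,105.73 − USD 11,000.00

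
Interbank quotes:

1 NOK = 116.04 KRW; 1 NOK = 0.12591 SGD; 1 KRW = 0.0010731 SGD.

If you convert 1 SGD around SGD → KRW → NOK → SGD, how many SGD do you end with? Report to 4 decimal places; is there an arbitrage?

1.0111 (arbitrage exists)

Around SGD → KRW → NOK → SGD: 1 ÷ 0.0010731 ÷ 116.04 × 0.12591 = 1.011142
Product > 1; profitable direction is SGD → KRW → NOK → SGD.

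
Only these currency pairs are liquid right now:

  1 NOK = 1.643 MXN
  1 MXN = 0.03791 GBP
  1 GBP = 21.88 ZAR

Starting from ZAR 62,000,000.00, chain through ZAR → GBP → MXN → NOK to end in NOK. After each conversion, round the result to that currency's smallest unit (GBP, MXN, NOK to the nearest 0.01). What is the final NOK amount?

ZAR 62,000,000.00 ÷ 21.88 = GBP 2,833,638.03
GBP 2,833,638.03 ÷ 0.03791 = MXN 74,746,452.91
MXN 74,746,452.91 ÷ 1.643 = NOK 45,493,884.91

NOK 45,493,884.91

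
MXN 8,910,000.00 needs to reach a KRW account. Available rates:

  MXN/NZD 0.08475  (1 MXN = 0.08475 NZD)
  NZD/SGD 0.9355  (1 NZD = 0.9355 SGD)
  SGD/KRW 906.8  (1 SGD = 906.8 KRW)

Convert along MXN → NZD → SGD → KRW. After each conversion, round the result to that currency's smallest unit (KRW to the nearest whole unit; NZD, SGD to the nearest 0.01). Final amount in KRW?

MXN 8,910,000.00 × 0.08475 = NZD 755,122.50
NZD 755,122.50 × 0.9355 = SGD 706,417.10
SGD 706,417.10 × 906.8 = KRW 640,579,026

KRW 640,579,026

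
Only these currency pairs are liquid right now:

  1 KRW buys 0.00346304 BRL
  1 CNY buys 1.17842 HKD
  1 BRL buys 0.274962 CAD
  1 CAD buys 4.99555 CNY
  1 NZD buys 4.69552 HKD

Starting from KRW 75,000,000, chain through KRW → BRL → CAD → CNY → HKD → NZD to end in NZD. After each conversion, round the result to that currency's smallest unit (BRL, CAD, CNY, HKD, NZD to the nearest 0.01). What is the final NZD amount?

KRW 75,000,000 × 0.00346304 = BRL 259,728.00
BRL 259,728.00 × 0.274962 = CAD 71,415.33
CAD 71,415.33 × 4.99555 = CNY 356,758.85
CNY 356,758.85 × 1.17842 = HKD 420,411.76
HKD 420,411.76 ÷ 4.69552 = NZD 89,534.65

NZD 89,534.65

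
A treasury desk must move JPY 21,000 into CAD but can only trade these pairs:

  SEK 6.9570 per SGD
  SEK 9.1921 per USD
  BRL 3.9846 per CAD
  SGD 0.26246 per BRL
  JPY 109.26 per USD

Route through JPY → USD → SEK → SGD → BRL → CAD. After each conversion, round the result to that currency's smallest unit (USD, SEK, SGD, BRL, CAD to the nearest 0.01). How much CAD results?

JPY 21,000 ÷ 109.26 = USD 192.20
USD 192.20 × 9.1921 = SEK 1,766.72
SEK 1,766.72 ÷ 6.9570 = SGD 253.95
SGD 253.95 ÷ 0.26246 = BRL 967.58
BRL 967.58 ÷ 3.9846 = CAD 242.83

CAD 242.83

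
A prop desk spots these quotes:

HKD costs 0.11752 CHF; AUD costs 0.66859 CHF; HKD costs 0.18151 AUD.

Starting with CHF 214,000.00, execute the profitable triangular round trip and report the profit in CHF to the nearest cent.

Profitable loop is CHF → HKD → AUD → CHF:
CHF 214,000.00 ÷ 0.11752 = HKD 1,820,966.64
HKD 1,820,966.64 × 0.18151 = AUD 330,523.66
AUD 330,523.66 × 0.66859 = CHF 220,984.81
Profit = CHF 220,984.81 − CHF 214,000.00

Profit: CHF 6,984.81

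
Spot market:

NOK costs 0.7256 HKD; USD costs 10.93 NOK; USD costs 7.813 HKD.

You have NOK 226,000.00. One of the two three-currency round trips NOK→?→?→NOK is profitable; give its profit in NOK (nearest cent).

Profit: NOK 3,407.73

Profitable loop is NOK → HKD → USD → NOK:
NOK 226,000.00 × 0.7256 = HKD 163,985.60
HKD 163,985.60 ÷ 7.813 = USD 20,988.81
USD 20,988.81 × 10.93 = NOK 229,407.73
Profit = NOK 229,407.73 − NOK 226,000.00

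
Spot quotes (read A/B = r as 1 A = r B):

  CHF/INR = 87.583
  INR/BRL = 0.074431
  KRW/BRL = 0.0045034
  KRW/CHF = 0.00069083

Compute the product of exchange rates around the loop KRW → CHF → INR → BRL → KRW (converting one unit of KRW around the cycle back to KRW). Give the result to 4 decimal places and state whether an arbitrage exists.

Around KRW → CHF → INR → BRL → KRW: 1 × 0.00069083 × 87.583 × 0.074431 ÷ 0.0045034 = 1.000010
Product ≈ 1 (deviation 0.001%, within rounding noise).

1.0000 (no arbitrage)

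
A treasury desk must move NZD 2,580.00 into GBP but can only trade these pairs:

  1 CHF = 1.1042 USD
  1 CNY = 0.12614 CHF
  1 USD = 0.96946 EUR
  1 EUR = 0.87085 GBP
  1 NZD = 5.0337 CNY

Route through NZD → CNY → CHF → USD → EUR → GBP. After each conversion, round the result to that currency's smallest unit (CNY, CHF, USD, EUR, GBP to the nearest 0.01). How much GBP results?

NZD 2,580.00 × 5.0337 = CNY 12,986.95
CNY 12,986.95 × 0.12614 = CHF 1,638.17
CHF 1,638.17 × 1.1042 = USD 1,808.87
USD 1,808.87 × 0.96946 = EUR 1,753.63
EUR 1,753.63 × 0.87085 = GBP 1,527.15

GBP 1,527.15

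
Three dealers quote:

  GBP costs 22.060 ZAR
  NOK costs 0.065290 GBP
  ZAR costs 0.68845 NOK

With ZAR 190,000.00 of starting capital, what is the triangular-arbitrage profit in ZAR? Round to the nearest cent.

Profitable loop is ZAR → GBP → NOK → ZAR:
ZAR 190,000.00 ÷ 22.060 = GBP 8,612.87
GBP 8,612.87 ÷ 0.065290 = NOK 131,917.20
NOK 131,917.20 ÷ 0.68845 = ZAR 191,614.79
Profit = ZAR 191,614.79 − ZAR 190,000.00

Profit: ZAR 1,614.79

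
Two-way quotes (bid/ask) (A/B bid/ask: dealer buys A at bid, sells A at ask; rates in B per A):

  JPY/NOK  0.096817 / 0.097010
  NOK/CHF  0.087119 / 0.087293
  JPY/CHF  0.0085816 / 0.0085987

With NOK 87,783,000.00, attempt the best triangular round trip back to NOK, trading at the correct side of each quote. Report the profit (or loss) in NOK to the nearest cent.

Net profit: NOK 1,174,539.62

Best loop NOK → JPY → CHF → NOK:
NOK 87,783,000.00 ÷ 0.097010 (buy JPY at ask) = JPY 904,886,094
JPY 904,886,094 × 0.0085816 (sell JPY at bid) = CHF 7,765,370.51
CHF 7,765,370.51 ÷ 0.087293 (buy NOK at ask) = NOK 88,957,539.62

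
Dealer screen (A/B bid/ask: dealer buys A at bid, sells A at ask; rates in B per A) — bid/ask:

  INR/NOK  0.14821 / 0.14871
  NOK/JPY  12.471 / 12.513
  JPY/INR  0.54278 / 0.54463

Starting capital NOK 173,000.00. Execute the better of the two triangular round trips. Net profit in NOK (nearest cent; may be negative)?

Best loop NOK → JPY → INR → NOK:
NOK 173,000.00 × 12.471 (sell NOK at bid) = JPY 2,157,483
JPY 2,157,483 × 0.54278 (sell JPY at bid) = INR 1,171,038.62
INR 1,171,038.62 × 0.14821 (sell INR at bid) = NOK 173,559.63

Net profit: NOK 559.63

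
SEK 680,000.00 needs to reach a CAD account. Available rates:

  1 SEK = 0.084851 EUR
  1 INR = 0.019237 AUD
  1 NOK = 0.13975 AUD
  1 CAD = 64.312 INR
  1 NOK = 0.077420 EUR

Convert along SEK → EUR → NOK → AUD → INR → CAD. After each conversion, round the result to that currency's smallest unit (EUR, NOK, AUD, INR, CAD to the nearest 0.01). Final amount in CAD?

SEK 680,000.00 × 0.084851 = EUR 57,698.68
EUR 57,698.68 ÷ 0.077420 = NOK 745,268.41
NOK 745,268.41 × 0.13975 = AUD 104,151.26
AUD 104,151.26 ÷ 0.019237 = INR 5,414,111.35
INR 5,414,111.35 ÷ 64.312 = CAD 84,185.09

CAD 84,185.09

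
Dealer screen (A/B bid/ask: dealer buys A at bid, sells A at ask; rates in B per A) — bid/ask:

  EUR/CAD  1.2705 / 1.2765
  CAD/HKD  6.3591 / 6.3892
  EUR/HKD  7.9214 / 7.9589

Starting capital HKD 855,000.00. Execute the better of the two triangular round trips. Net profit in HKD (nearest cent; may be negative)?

Net profit: HKD 12,927.38

Best loop HKD → EUR → CAD → HKD:
HKD 855,000.00 ÷ 7.9589 (buy EUR at ask) = EUR 107,426.91
EUR 107,426.91 × 1.2705 (sell EUR at bid) = CAD 136,485.88
CAD 136,485.88 × 6.3591 (sell CAD at bid) = HKD 867,927.38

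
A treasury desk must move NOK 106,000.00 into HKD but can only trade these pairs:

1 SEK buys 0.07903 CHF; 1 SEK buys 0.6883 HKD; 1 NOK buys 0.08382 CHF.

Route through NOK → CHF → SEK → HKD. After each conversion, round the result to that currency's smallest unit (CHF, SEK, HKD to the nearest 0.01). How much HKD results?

HKD 77,381.89

NOK 106,000.00 × 0.08382 = CHF 8,884.92
CHF 8,884.92 ÷ 0.07903 = SEK 112,424.65
SEK 112,424.65 × 0.6883 = HKD 77,381.89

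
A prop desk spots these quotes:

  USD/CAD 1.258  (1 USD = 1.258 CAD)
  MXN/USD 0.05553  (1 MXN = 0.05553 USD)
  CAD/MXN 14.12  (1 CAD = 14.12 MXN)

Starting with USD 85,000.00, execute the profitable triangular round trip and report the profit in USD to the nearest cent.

Profit: USD 1,173.93

Profitable loop is USD → MXN → CAD → USD:
USD 85,000.00 ÷ 0.05553 = MXN 1,530,704.12
MXN 1,530,704.12 ÷ 14.12 = CAD 108,406.81
CAD 108,406.81 ÷ 1.258 = USD 86,173.93
Profit = USD 86,173.93 − USD 85,000.00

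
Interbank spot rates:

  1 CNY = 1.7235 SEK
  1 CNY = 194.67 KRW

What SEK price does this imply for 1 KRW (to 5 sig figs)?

1 KRW ÷ 194.67 = 0.0051369 CNY
0.0051369 CNY × 1.7235 = 0.00885344 SEK

KRW/SEK = 0.0088534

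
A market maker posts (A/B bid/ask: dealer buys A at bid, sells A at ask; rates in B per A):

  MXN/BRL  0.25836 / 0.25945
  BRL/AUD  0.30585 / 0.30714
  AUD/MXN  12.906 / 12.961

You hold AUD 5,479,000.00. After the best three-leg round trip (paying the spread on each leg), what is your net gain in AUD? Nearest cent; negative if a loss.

Net profit: AUD 108,618.18

Best loop AUD → MXN → BRL → AUD:
AUD 5,479,000.00 × 12.906 (sell AUD at bid) = MXN 70,711,974.00
MXN 70,711,974.00 × 0.25836 (sell MXN at bid) = BRL 18,269,145.60
BRL 18,269,145.60 × 0.30585 (sell BRL at bid) = AUD 5,587,618.18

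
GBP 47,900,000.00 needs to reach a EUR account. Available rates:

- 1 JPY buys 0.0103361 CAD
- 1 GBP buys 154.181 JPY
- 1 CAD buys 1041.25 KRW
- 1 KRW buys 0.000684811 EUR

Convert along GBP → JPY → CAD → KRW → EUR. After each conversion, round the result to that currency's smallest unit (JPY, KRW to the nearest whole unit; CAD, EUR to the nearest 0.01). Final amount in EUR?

EUR 54,431,313.69

GBP 47,900,000.00 × 154.181 = JPY 7,385,269,900
JPY 7,385,269,900 × 0.0103361 = CAD 76,334,888.21
CAD 76,334,888.21 × 1041.25 = KRW 79,483,702,349
KRW 79,483,702,349 × 0.000684811 = EUR 54,431,313.69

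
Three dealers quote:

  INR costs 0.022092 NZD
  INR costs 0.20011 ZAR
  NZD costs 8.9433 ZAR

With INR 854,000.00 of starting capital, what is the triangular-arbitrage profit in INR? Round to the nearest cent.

Profitable loop is INR → ZAR → NZD → INR:
INR 854,000.00 × 0.20011 = ZAR 170,893.94
ZAR 170,893.94 ÷ 8.9433 = NZD 19,108.60
NZD 19,108.60 ÷ 0.022092 = INR 864,955.63
Profit = INR 864,955.63 − INR 854,000.00

Profit: INR 10,955.63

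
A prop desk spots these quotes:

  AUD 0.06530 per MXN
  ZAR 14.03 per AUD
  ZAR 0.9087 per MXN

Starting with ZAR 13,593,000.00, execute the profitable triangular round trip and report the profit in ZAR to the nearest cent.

Profitable loop is ZAR → MXN → AUD → ZAR:
ZAR 13,593,000.00 ÷ 0.9087 = MXN 14,958,732.25
MXN 14,958,732.25 × 0.06530 = AUD 976,805.22
AUD 976,805.22 × 14.03 = ZAR 13,704,577.18
Profit = ZAR 13,704,577.18 − ZAR 13,593,000.00

Profit: ZAR 111,577.18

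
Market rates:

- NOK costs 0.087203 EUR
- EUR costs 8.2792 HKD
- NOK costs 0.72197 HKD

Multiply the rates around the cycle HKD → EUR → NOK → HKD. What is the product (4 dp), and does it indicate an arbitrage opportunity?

1.0000 (no arbitrage)

Around HKD → EUR → NOK → HKD: 1 ÷ 8.2792 ÷ 0.087203 × 0.72197 = 0.999999
Product ≈ 1 (deviation 0.000%, within rounding noise).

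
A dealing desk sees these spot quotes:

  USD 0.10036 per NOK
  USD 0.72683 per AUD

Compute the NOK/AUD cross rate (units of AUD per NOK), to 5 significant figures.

NOK/AUD = 0.13808

1 NOK × 0.10036 = 0.10036 USD
0.10036 USD ÷ 0.72683 = 0.138079 AUD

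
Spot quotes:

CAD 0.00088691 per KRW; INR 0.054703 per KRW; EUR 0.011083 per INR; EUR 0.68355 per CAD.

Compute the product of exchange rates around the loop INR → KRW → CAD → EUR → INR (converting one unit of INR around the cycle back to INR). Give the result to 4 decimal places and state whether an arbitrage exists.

Around INR → KRW → CAD → EUR → INR: 1 ÷ 0.054703 × 0.00088691 × 0.68355 ÷ 0.011083 = 0.999957
Product ≈ 1 (deviation 0.004%, within rounding noise).

1.0000 (no arbitrage)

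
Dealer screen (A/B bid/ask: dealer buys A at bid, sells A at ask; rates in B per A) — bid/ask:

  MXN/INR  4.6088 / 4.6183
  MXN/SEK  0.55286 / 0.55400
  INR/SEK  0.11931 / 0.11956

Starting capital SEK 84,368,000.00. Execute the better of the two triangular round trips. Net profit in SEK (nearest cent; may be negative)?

Net profit: SEK 106,353.40

Best loop SEK → INR → MXN → SEK:
SEK 84,368,000.00 ÷ 0.11956 (buy INR at ask) = INR 705,654,064.90
INR 705,654,064.90 ÷ 4.6183 (buy MXN at ask) = MXN 152,795,198.43
MXN 152,795,198.43 × 0.55286 (sell MXN at bid) = SEK 84,474,353.40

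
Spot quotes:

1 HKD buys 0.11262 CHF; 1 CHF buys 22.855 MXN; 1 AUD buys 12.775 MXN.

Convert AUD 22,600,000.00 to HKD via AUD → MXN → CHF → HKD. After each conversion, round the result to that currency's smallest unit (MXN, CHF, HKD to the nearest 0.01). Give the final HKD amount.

HKD 112,168,935.71

AUD 22,600,000.00 × 12.775 = MXN 288,715,000.00
MXN 288,715,000.00 ÷ 22.855 = CHF 12,632,465.54
CHF 12,632,465.54 ÷ 0.11262 = HKD 112,168,935.71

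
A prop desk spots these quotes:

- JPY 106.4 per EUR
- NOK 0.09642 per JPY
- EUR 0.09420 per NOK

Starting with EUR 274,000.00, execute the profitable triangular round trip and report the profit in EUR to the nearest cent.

Profitable loop is EUR → NOK → JPY → EUR:
EUR 274,000.00 ÷ 0.09420 = NOK 2,908,704.88
NOK 2,908,704.88 ÷ 0.09642 = JPY 30,167,028
JPY 30,167,028 ÷ 106.4 = EUR 283,524.70
Profit = EUR 283,524.70 − EUR 274,000.00

Profit: EUR 9,524.70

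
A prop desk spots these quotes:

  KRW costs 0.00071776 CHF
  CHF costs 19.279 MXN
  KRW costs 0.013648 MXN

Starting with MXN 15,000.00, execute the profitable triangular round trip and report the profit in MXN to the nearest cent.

Profit: MXN 208.49

Profitable loop is MXN → KRW → CHF → MXN:
MXN 15,000.00 ÷ 0.013648 = KRW 1,099,062
KRW 1,099,062 × 0.00071776 = CHF 788.86
CHF 788.86 × 19.279 = MXN 15,208.49
Profit = MXN 15,208.49 − MXN 15,000.00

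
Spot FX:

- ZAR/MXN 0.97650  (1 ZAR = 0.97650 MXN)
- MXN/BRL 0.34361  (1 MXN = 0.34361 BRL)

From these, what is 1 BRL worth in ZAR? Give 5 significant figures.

BRL/ZAR = 2.9803

1 BRL ÷ 0.34361 = 2.91028 MXN
2.91028 MXN ÷ 0.97650 = 2.98031 ZAR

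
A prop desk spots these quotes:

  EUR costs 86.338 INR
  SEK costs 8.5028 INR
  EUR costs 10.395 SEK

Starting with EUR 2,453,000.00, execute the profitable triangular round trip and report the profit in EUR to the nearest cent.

Profitable loop is EUR → SEK → INR → EUR:
EUR 2,453,000.00 × 10.395 = SEK 25,498,935.00
SEK 25,498,935.00 × 8.5028 = INR 216,812,344.52
INR 216,812,344.52 ÷ 86.338 = EUR 2,511,204.16
Profit = EUR 2,511,204.16 − EUR 2,453,000.00

Profit: EUR 58,204.16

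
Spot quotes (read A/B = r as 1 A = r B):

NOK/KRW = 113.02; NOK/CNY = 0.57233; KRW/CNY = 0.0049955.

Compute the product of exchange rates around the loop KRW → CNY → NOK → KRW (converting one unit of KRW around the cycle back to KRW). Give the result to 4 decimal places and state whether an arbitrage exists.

Around KRW → CNY → NOK → KRW: 1 × 0.0049955 ÷ 0.57233 × 113.02 = 0.986479
Product < 1; profitable direction is KRW → NOK → CNY → KRW.

0.9865 (arbitrage exists)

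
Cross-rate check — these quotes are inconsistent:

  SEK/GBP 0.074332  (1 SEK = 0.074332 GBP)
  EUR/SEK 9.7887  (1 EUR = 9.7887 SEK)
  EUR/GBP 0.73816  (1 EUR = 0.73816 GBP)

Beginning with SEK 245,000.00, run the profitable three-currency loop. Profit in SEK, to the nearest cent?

Profit: SEK 3,551.14

Profitable loop is SEK → EUR → GBP → SEK:
SEK 245,000.00 ÷ 9.7887 = EUR 25,028.86
EUR 25,028.86 × 0.73816 = GBP 18,475.30
GBP 18,475.30 ÷ 0.074332 = SEK 248,551.14
Profit = SEK 248,551.14 − SEK 245,000.00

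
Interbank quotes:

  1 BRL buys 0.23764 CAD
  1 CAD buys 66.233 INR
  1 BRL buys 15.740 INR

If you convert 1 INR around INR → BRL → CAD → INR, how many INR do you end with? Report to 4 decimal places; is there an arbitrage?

Around INR → BRL → CAD → INR: 1 ÷ 15.740 × 0.23764 × 66.233 = 0.999975
Product ≈ 1 (deviation 0.002%, within rounding noise).

1.0000 (no arbitrage)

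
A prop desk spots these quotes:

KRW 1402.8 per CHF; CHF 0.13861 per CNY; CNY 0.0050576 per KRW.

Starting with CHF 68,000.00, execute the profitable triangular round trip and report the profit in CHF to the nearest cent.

Profit: CHF 1,147.12

Profitable loop is CHF → CNY → KRW → CHF:
CHF 68,000.00 ÷ 0.13861 = CNY 490,585.09
CNY 490,585.09 ÷ 0.0050576 = KRW 96,999,584
KRW 96,999,584 ÷ 1402.8 = CHF 69,147.12
Profit = CHF 69,147.12 − CHF 68,000.00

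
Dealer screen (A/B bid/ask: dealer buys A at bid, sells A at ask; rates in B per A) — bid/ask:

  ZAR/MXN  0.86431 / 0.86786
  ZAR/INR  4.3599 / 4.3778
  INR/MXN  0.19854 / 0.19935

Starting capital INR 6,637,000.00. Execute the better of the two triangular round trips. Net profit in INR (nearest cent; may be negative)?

Net result: INR -17,172.21 (no profitable arbitrage after spreads)

Best loop INR → MXN → ZAR → INR:
INR 6,637,000.00 × 0.19854 (sell INR at bid) = MXN 1,317,709.98
MXN 1,317,709.98 ÷ 0.86786 (buy ZAR at ask) = ZAR 1,518,343.95
ZAR 1,518,343.95 × 4.3599 (sell ZAR at bid) = INR 6,619,827.79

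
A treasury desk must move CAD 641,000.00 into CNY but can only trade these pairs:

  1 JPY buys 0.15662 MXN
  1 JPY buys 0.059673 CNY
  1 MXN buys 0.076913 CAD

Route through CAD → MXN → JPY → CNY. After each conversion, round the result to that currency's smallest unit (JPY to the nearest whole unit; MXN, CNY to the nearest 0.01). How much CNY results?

CAD 641,000.00 ÷ 0.076913 = MXN 8,334,091.77
MXN 8,334,091.77 ÷ 0.15662 = JPY 53,212,181
JPY 53,212,181 × 0.059673 = CNY 3,175,330.48

CNY 3,175,330.48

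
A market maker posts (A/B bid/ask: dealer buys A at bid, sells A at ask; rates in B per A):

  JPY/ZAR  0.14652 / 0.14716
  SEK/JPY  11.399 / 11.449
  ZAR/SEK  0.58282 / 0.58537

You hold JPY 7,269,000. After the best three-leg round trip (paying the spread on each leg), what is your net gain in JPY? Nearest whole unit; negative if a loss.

Best loop JPY → SEK → ZAR → JPY:
JPY 7,269,000 ÷ 11.449 (buy SEK at ask) = SEK 634,902.61
SEK 634,902.61 ÷ 0.58537 (buy ZAR at ask) = ZAR 1,084,617.61
ZAR 1,084,617.61 ÷ 0.14716 (buy JPY at ask) = JPY 7,370,329

Net profit: JPY 101,329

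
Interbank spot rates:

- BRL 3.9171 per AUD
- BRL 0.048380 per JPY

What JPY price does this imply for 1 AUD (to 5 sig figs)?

AUD/JPY = 80.965

1 AUD × 3.9171 = 3.9171 BRL
3.9171 BRL ÷ 0.048380 = 80.9653 JPY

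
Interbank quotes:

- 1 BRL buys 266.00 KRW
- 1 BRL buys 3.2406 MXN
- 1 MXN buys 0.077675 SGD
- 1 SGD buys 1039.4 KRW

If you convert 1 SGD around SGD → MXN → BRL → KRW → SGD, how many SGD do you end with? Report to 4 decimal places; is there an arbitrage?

Around SGD → MXN → BRL → KRW → SGD: 1 ÷ 0.077675 ÷ 3.2406 × 266.00 ÷ 1039.4 = 1.016699
Product > 1; profitable direction is SGD → MXN → BRL → KRW → SGD.

1.0167 (arbitrage exists)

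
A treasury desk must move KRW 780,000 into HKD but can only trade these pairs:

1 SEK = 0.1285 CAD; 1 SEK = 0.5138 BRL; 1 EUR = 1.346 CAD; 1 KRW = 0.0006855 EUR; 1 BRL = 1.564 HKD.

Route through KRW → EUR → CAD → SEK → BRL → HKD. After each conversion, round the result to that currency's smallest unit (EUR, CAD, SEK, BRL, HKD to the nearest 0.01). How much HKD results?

HKD 4,500.63

KRW 780,000 × 0.0006855 = EUR 534.69
EUR 534.69 × 1.346 = CAD 719.69
CAD 719.69 ÷ 0.1285 = SEK 5,600.70
SEK 5,600.70 × 0.5138 = BRL 2,877.64
BRL 2,877.64 × 1.564 = HKD 4,500.63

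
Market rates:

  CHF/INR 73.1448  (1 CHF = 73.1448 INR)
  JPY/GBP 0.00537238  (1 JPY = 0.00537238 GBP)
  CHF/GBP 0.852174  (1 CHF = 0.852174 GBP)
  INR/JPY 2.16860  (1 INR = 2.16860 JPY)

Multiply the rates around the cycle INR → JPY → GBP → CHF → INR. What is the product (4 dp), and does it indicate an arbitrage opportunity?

1.0000 (no arbitrage)

Around INR → JPY → GBP → CHF → INR: 1 × 2.16860 × 0.00537238 ÷ 0.852174 × 73.1448 = 1.000003
Product ≈ 1 (deviation 0.000%, within rounding noise).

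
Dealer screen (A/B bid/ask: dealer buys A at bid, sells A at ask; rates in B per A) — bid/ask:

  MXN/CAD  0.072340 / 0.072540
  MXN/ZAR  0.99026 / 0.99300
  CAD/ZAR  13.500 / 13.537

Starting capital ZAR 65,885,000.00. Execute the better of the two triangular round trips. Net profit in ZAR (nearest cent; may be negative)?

Best loop ZAR → CAD → MXN → ZAR:
ZAR 65,885,000.00 ÷ 13.537 (buy CAD at ask) = CAD 4,867,031.10
CAD 4,867,031.10 ÷ 0.072540 (buy MXN at ask) = MXN 67,094,445.82
MXN 67,094,445.82 × 0.99026 (sell MXN at bid) = ZAR 66,440,945.92

Net profit: ZAR 555,945.92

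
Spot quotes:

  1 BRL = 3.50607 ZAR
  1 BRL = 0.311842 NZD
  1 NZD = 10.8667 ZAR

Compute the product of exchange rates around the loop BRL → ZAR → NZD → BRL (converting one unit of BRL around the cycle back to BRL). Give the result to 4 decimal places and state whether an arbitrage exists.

Around BRL → ZAR → NZD → BRL: 1 × 3.50607 ÷ 10.8667 ÷ 0.311842 = 1.034638
Product > 1; profitable direction is BRL → ZAR → NZD → BRL.

1.0346 (arbitrage exists)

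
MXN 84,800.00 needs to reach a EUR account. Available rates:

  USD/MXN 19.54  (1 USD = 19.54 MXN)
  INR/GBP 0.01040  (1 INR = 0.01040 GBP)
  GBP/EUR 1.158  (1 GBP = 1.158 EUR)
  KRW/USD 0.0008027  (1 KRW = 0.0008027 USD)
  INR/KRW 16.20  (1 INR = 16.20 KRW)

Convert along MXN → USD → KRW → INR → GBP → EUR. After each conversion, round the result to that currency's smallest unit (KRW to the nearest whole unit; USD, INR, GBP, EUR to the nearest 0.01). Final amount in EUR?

EUR 4,019.26

MXN 84,800.00 ÷ 19.54 = USD 4,339.82
USD 4,339.82 ÷ 0.0008027 = KRW 5,406,528
KRW 5,406,528 ÷ 16.20 = INR 333,736.30
INR 333,736.30 × 0.01040 = GBP 3,470.86
GBP 3,470.86 × 1.158 = EUR 4,019.26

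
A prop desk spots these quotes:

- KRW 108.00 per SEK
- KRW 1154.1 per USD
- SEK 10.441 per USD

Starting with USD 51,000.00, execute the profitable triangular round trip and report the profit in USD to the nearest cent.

Profit: USD 1,197.27

Profitable loop is USD → KRW → SEK → USD:
USD 51,000.00 × 1154.1 = KRW 58,859,100
KRW 58,859,100 ÷ 108.00 = SEK 544,991.67
SEK 544,991.67 ÷ 10.441 = USD 52,197.27
Profit = USD 52,197.27 − USD 51,000.00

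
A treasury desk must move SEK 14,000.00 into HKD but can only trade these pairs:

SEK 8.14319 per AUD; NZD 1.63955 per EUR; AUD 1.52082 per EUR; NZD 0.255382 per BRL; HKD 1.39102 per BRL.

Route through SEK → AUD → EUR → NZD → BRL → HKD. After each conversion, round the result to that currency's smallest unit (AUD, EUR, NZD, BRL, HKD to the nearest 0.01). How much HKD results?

SEK 14,000.00 ÷ 8.14319 = AUD 1,719.23
AUD 1,719.23 ÷ 1.52082 = EUR 1,130.46
EUR 1,130.46 × 1.63955 = NZD 1,853.45
NZD 1,853.45 ÷ 0.255382 = BRL 7,257.56
BRL 7,257.56 × 1.39102 = HKD 10,095.41

HKD 10,095.41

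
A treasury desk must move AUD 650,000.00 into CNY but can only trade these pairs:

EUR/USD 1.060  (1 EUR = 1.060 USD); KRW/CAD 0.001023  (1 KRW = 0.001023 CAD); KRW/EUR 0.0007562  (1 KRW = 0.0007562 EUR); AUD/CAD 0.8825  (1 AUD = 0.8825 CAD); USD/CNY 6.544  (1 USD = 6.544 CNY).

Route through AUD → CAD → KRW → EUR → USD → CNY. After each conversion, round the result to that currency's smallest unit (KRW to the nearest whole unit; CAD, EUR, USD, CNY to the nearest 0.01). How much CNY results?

AUD 650,000.00 × 0.8825 = CAD 573,625.00
CAD 573,625.00 ÷ 0.001023 = KRW 560,728,250
KRW 560,728,250 × 0.0007562 = EUR 424,022.70
EUR 424,022.70 × 1.060 = USD 449,464.06
USD 449,464.06 × 6.544 = CNY 2,941,292.81

CNY 2,941,292.81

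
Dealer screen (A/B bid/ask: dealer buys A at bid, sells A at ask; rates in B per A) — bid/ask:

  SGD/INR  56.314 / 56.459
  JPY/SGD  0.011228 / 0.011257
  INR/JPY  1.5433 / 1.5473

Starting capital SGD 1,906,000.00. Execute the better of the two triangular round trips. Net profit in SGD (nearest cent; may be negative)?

Net profit: SGD 32,172.93

Best loop SGD → JPY → INR → SGD:
SGD 1,906,000.00 ÷ 0.011257 (buy JPY at ask) = JPY 169,316,870
JPY 169,316,870 ÷ 1.5473 (buy INR at ask) = INR 109,427,305.31
INR 109,427,305.31 ÷ 56.459 (buy SGD at ask) = SGD 1,938,172.93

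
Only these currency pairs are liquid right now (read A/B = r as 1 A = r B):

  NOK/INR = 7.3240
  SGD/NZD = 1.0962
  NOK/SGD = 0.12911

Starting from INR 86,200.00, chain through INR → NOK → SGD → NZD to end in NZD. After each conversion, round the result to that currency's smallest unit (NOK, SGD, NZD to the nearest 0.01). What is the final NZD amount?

NZD 1,665.74

INR 86,200.00 ÷ 7.3240 = NOK 11,769.52
NOK 11,769.52 × 0.12911 = SGD 1,519.56
SGD 1,519.56 × 1.0962 = NZD 1,665.74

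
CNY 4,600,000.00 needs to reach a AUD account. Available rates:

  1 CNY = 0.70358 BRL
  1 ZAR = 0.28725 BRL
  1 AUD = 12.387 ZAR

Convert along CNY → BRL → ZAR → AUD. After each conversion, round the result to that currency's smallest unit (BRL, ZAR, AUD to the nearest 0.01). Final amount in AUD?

AUD 909,588.88

CNY 4,600,000.00 × 0.70358 = BRL 3,236,468.00
BRL 3,236,468.00 ÷ 0.28725 = ZAR 11,267,077.46
ZAR 11,267,077.46 ÷ 12.387 = AUD 909,588.88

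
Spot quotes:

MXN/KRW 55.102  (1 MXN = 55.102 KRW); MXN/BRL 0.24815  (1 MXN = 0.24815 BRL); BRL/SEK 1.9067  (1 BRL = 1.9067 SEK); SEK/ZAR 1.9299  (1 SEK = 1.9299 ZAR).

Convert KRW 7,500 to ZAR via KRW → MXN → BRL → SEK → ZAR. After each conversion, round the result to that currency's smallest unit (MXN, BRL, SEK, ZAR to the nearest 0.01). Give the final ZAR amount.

KRW 7,500 ÷ 55.102 = MXN 136.11
MXN 136.11 × 0.24815 = BRL 33.78
BRL 33.78 × 1.9067 = SEK 64.41
SEK 64.41 × 1.9299 = ZAR 124.30

ZAR 124.30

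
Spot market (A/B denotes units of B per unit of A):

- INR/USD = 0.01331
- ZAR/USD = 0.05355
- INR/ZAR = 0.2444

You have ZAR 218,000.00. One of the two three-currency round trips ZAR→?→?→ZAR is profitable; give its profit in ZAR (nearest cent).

Profit: ZAR 3,704.18

Profitable loop is ZAR → INR → USD → ZAR:
ZAR 218,000.00 ÷ 0.2444 = INR 891,980.36
INR 891,980.36 × 0.01331 = USD 11,872.26
USD 11,872.26 ÷ 0.05355 = ZAR 221,704.18
Profit = ZAR 221,704.18 − ZAR 218,000.00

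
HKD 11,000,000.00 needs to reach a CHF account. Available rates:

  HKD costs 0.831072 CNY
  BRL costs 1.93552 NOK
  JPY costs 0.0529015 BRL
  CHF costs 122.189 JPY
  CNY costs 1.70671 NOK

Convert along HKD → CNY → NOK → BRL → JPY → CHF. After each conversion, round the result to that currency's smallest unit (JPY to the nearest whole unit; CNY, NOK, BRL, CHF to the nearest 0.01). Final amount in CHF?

CHF 1,247,077.11

HKD 11,000,000.00 × 0.831072 = CNY 9,141,792.00
CNY 9,141,792.00 × 1.70671 = NOK 15,602,387.82
NOK 15,602,387.82 ÷ 1.93552 = BRL 8,061,083.23
BRL 8,061,083.23 ÷ 0.0529015 = JPY 152,379,105
JPY 152,379,105 ÷ 122.189 = CHF 1,247,077.11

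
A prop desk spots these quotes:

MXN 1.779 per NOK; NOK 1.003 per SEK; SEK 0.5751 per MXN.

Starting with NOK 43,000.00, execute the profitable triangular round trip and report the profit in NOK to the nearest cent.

Profitable loop is NOK → MXN → SEK → NOK:
NOK 43,000.00 × 1.779 = MXN 76,497.00
MXN 76,497.00 × 0.5751 = SEK 43,993.42
SEK 43,993.42 × 1.003 = NOK 44,125.40
Profit = NOK 44,125.40 − NOK 43,000.00

Profit: NOK 1,125.40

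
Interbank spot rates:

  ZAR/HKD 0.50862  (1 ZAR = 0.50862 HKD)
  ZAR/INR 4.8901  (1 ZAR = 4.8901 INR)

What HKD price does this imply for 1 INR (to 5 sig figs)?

INR/HKD = 0.10401

1 INR ÷ 4.8901 = 0.204495 ZAR
0.204495 ZAR × 0.50862 = 0.10401 HKD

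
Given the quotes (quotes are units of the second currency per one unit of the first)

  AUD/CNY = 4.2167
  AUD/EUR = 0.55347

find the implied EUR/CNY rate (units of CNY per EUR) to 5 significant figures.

EUR/CNY = 7.6187

1 EUR ÷ 0.55347 = 1.80678 AUD
1.80678 AUD × 4.2167 = 7.61866 CNY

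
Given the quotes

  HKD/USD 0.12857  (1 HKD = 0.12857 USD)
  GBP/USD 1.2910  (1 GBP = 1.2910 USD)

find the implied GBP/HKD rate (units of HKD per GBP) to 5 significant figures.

1 GBP × 1.2910 = 1.291 USD
1.291 USD ÷ 0.12857 = 10.0412 HKD

GBP/HKD = 10.041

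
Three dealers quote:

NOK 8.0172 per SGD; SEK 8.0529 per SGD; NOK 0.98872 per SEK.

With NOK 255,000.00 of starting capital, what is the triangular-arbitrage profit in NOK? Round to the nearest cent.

Profitable loop is NOK → SEK → SGD → NOK:
NOK 255,000.00 ÷ 0.98872 = SEK 257,909.22
SEK 257,909.22 ÷ 8.0529 = SGD 32,026.87
SGD 32,026.87 × 8.0172 = NOK 256,765.86
Profit = NOK 256,765.86 − NOK 255,000.00

Profit: NOK 1,765.86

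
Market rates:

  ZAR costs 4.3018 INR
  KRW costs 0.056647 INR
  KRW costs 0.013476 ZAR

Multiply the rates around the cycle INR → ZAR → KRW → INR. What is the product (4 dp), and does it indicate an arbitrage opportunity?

0.9772 (arbitrage exists)

Around INR → ZAR → KRW → INR: 1 ÷ 4.3018 ÷ 0.013476 × 0.056647 = 0.977160
Product < 1; profitable direction is INR → KRW → ZAR → INR.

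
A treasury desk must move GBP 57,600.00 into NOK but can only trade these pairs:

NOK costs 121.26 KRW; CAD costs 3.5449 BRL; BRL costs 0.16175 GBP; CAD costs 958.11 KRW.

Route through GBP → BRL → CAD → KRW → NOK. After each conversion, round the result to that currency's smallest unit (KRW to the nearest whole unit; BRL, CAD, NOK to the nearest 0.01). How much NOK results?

GBP 57,600.00 ÷ 0.16175 = BRL 356,105.10
BRL 356,105.10 ÷ 3.5449 = CAD 100,455.61
CAD 100,455.61 × 958.11 = KRW 96,247,524
KRW 96,247,524 ÷ 121.26 = NOK 793,728.55

NOK 793,728.55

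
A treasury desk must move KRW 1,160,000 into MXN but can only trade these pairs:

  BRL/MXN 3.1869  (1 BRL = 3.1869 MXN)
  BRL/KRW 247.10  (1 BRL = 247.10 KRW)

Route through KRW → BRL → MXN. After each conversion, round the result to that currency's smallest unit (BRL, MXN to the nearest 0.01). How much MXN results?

KRW 1,160,000 ÷ 247.10 = BRL 4,694.46
BRL 4,694.46 × 3.1869 = MXN 14,960.77

MXN 14,960.77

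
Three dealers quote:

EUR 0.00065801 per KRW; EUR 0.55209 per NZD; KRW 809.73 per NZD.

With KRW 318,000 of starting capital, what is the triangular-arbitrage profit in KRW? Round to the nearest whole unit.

Profit: KRW 11,507

Profitable loop is KRW → NZD → EUR → KRW:
KRW 318,000 ÷ 809.73 = NZD 392.72
NZD 392.72 × 0.55209 = EUR 216.82
EUR 216.82 ÷ 0.00065801 = KRW 329,507
Profit = KRW 329,507 − KRW 318,000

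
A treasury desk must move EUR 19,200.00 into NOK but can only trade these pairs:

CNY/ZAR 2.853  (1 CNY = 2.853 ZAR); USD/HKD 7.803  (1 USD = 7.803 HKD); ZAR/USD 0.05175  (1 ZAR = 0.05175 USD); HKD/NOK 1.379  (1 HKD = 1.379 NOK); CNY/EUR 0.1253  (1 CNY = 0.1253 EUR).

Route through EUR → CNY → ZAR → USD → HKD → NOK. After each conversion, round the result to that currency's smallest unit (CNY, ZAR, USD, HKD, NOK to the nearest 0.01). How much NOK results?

NOK 243,437.88

EUR 19,200.00 ÷ 0.1253 = CNY 153,232.24
CNY 153,232.24 × 2.853 = ZAR 437,171.58
ZAR 437,171.58 × 0.05175 = USD 22,623.63
USD 22,623.63 × 7.803 = HKD 176,532.18
HKD 176,532.18 × 1.379 = NOK 243,437.88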